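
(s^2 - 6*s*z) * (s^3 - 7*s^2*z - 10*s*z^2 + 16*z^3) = s^5 - 13*s^4*z + 32*s^3*z^2 + 76*s^2*z^3 - 96*s*z^4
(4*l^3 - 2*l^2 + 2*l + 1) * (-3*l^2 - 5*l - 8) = -12*l^5 - 14*l^4 - 28*l^3 + 3*l^2 - 21*l - 8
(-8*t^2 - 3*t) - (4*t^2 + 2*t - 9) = -12*t^2 - 5*t + 9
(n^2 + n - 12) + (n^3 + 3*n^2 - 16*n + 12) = n^3 + 4*n^2 - 15*n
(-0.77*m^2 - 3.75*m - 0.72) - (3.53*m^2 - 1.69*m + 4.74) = -4.3*m^2 - 2.06*m - 5.46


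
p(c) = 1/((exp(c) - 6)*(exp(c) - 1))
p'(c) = -exp(c)/((exp(c) - 6)*(exp(c) - 1)^2) - exp(c)/((exp(c) - 6)^2*(exp(c) - 1))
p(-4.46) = 0.17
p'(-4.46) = 0.00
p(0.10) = -1.94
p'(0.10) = 19.97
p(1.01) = -0.18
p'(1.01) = 0.13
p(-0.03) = 6.73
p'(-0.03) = 222.20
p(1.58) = -0.23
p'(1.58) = -0.68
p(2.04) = 0.09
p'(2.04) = -0.50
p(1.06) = -0.17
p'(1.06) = 0.10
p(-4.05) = 0.17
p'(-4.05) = 0.00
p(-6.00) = 0.17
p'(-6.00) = 0.00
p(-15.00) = 0.17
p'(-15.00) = 0.00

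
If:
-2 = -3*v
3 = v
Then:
No Solution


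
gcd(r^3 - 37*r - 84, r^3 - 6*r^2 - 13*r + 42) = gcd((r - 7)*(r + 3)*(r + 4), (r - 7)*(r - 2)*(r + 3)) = r^2 - 4*r - 21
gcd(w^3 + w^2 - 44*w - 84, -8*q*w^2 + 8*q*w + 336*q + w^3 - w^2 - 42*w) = w^2 - w - 42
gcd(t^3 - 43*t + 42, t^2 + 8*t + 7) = t + 7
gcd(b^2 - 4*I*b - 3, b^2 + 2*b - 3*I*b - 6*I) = b - 3*I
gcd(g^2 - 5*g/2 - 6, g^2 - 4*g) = g - 4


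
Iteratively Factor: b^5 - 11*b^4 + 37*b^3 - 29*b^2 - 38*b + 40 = (b + 1)*(b^4 - 12*b^3 + 49*b^2 - 78*b + 40) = (b - 4)*(b + 1)*(b^3 - 8*b^2 + 17*b - 10) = (b - 5)*(b - 4)*(b + 1)*(b^2 - 3*b + 2) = (b - 5)*(b - 4)*(b - 1)*(b + 1)*(b - 2)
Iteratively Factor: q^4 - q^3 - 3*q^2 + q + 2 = (q - 1)*(q^3 - 3*q - 2) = (q - 2)*(q - 1)*(q^2 + 2*q + 1) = (q - 2)*(q - 1)*(q + 1)*(q + 1)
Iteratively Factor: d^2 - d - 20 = (d + 4)*(d - 5)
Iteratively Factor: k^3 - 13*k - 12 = (k + 1)*(k^2 - k - 12) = (k + 1)*(k + 3)*(k - 4)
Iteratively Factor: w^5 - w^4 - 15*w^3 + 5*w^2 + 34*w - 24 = (w - 4)*(w^4 + 3*w^3 - 3*w^2 - 7*w + 6) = (w - 4)*(w + 2)*(w^3 + w^2 - 5*w + 3) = (w - 4)*(w + 2)*(w + 3)*(w^2 - 2*w + 1) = (w - 4)*(w - 1)*(w + 2)*(w + 3)*(w - 1)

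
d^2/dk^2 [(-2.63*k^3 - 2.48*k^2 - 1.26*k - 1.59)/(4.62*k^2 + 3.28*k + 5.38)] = (95.5252399999997*k^3 - 112.23444*k^2 - 413.39964*k - 54.2662)/(98.611128*k^6 + 210.028896*k^5 + 493.61004*k^4 + 524.44576*k^3 + 574.80996*k^2 + 284.812896*k + 155.720872)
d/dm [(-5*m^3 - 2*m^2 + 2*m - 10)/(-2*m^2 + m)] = 2*(5*m^4 - 5*m^3 + m^2 - 20*m + 5)/(m^2*(4*m^2 - 4*m + 1))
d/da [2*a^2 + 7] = 4*a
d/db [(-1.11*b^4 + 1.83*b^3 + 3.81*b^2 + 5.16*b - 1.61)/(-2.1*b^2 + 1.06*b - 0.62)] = (4.662*b^5 - 7.3728*b^4 + 6.6324*b^3 + 11.4708*b^2 - 11.4864*b - 1.4926)/(4.41*b^4 - 4.452*b^3 + 3.7276*b^2 - 1.3144*b + 0.3844)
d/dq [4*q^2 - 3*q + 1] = 8*q - 3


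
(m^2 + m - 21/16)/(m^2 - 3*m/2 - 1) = (-16*m^2 - 16*m + 21)/(8*(-2*m^2 + 3*m + 2))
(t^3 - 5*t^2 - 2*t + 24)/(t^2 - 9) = (t^2 - 2*t - 8)/(t + 3)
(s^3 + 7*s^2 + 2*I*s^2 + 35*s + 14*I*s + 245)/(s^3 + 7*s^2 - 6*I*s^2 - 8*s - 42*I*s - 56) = (s^2 + 2*I*s + 35)/(s^2 - 6*I*s - 8)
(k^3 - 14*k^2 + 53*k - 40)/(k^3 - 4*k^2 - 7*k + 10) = (k - 8)/(k + 2)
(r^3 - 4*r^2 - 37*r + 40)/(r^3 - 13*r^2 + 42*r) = (r^3 - 4*r^2 - 37*r + 40)/(r*(r^2 - 13*r + 42))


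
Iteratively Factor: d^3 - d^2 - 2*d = (d - 2)*(d^2 + d) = (d - 2)*(d + 1)*(d)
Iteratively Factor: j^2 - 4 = (j + 2)*(j - 2)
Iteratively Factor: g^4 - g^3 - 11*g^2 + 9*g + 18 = (g + 1)*(g^3 - 2*g^2 - 9*g + 18) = (g + 1)*(g + 3)*(g^2 - 5*g + 6) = (g - 2)*(g + 1)*(g + 3)*(g - 3)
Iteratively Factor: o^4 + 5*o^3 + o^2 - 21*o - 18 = (o + 3)*(o^3 + 2*o^2 - 5*o - 6) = (o + 1)*(o + 3)*(o^2 + o - 6) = (o + 1)*(o + 3)^2*(o - 2)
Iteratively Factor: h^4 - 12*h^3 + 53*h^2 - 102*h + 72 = (h - 2)*(h^3 - 10*h^2 + 33*h - 36) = (h - 3)*(h - 2)*(h^2 - 7*h + 12) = (h - 3)^2*(h - 2)*(h - 4)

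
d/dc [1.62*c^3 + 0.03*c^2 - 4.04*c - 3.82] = 4.86*c^2 + 0.06*c - 4.04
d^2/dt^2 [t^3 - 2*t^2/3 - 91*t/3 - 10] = 6*t - 4/3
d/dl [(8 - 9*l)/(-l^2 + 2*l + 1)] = (-9*l^2 + 16*l - 25)/(l^4 - 4*l^3 + 2*l^2 + 4*l + 1)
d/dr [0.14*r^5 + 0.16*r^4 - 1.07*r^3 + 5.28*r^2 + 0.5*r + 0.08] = 0.7*r^4 + 0.64*r^3 - 3.21*r^2 + 10.56*r + 0.5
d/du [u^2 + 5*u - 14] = 2*u + 5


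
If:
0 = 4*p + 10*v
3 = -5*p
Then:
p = -3/5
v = 6/25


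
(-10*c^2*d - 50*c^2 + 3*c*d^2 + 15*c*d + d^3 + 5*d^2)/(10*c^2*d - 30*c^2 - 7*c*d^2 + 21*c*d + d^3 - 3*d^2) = (-5*c*d - 25*c - d^2 - 5*d)/(5*c*d - 15*c - d^2 + 3*d)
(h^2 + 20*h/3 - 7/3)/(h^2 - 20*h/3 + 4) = (3*h^2 + 20*h - 7)/(3*h^2 - 20*h + 12)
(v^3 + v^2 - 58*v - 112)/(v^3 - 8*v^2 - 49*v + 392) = (v + 2)/(v - 7)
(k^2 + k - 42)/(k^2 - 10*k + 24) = (k + 7)/(k - 4)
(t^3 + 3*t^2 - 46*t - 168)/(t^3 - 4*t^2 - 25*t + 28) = (t + 6)/(t - 1)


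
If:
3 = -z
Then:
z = -3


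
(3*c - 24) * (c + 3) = 3*c^2 - 15*c - 72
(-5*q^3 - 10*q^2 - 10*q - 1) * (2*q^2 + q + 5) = -10*q^5 - 25*q^4 - 55*q^3 - 62*q^2 - 51*q - 5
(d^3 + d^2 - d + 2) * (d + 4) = d^4 + 5*d^3 + 3*d^2 - 2*d + 8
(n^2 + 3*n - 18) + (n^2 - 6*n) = 2*n^2 - 3*n - 18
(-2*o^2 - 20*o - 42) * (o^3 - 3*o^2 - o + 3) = -2*o^5 - 14*o^4 + 20*o^3 + 140*o^2 - 18*o - 126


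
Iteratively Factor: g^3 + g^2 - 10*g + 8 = (g - 1)*(g^2 + 2*g - 8) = (g - 1)*(g + 4)*(g - 2)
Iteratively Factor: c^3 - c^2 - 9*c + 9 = (c - 1)*(c^2 - 9) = (c - 3)*(c - 1)*(c + 3)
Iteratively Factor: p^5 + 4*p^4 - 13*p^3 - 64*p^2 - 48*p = (p - 4)*(p^4 + 8*p^3 + 19*p^2 + 12*p) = (p - 4)*(p + 3)*(p^3 + 5*p^2 + 4*p) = (p - 4)*(p + 1)*(p + 3)*(p^2 + 4*p) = p*(p - 4)*(p + 1)*(p + 3)*(p + 4)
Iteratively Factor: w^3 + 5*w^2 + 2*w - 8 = (w - 1)*(w^2 + 6*w + 8) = (w - 1)*(w + 4)*(w + 2)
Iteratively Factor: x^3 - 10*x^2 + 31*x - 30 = (x - 2)*(x^2 - 8*x + 15) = (x - 3)*(x - 2)*(x - 5)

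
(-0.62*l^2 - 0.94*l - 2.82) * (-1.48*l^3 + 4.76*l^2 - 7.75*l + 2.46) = 0.9176*l^5 - 1.56*l^4 + 4.5042*l^3 - 7.6634*l^2 + 19.5426*l - 6.9372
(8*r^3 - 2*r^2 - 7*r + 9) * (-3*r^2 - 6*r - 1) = -24*r^5 - 42*r^4 + 25*r^3 + 17*r^2 - 47*r - 9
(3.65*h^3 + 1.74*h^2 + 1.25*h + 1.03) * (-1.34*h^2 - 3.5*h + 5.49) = -4.891*h^5 - 15.1066*h^4 + 12.2735*h^3 + 3.7974*h^2 + 3.2575*h + 5.6547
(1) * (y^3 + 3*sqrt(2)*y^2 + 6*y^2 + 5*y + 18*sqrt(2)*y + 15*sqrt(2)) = y^3 + 3*sqrt(2)*y^2 + 6*y^2 + 5*y + 18*sqrt(2)*y + 15*sqrt(2)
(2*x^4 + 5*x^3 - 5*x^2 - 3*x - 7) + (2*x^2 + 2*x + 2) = 2*x^4 + 5*x^3 - 3*x^2 - x - 5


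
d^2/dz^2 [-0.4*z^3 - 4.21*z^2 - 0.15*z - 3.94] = -2.4*z - 8.42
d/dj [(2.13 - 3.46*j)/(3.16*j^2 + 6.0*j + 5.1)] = (10.9336*j^2 - 13.4616*j - 30.426)/(9.9856*j^4 + 37.92*j^3 + 68.232*j^2 + 61.2*j + 26.01)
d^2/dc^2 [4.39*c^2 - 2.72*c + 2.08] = 8.78000000000000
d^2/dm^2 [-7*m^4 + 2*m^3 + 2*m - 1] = 12*m*(1 - 7*m)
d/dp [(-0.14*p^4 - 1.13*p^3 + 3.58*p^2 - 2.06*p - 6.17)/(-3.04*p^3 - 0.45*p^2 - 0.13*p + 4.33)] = (0.4256*p^6 + 0.125999999999999*p^5 + 11.4463*p^4 - 14.6558*p^3 - 72.3415*p^2 + 25.4498*p - 9.7219)/(9.2416*p^6 + 2.736*p^5 + 0.9929*p^4 - 26.2094*p^3 - 3.8801*p^2 - 1.1258*p + 18.7489)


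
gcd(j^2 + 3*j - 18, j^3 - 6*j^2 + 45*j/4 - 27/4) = j - 3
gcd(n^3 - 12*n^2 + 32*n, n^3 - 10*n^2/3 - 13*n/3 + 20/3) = n - 4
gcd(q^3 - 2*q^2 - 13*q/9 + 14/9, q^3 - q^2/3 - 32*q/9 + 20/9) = q - 2/3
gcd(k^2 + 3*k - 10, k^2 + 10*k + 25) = k + 5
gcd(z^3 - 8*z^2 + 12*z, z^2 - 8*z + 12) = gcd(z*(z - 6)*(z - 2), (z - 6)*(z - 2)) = z^2 - 8*z + 12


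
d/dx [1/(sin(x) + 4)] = -cos(x)/(sin(x) + 4)^2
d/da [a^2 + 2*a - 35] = 2*a + 2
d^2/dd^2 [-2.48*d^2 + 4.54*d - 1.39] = -4.96000000000000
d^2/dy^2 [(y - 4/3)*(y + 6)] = 2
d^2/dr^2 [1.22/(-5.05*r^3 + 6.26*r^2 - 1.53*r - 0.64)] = ((36.966*r - 15.2744)*(5.05*r^3 - 6.26*r^2 + 1.53*r + 0.64) - 1.22*(15.15*r^2 - 12.52*r + 1.53)*(30.3*r^2 - 25.04*r + 3.06))/(5.05*r^3 - 6.26*r^2 + 1.53*r + 0.64)^3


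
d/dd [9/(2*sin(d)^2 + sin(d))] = -(36/tan(d) + 9*cos(d)/sin(d)^2)/(2*sin(d) + 1)^2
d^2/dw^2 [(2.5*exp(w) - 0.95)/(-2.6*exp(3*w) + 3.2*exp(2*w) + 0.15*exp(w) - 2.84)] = (-67.6000000000001*exp(6*w) + 120.198*exp(5*w) - 116.444*exp(4*w) + 279.351*exp(3*w) - 198.0852*exp(2*w) + 33.490775*exp(w) - 19.7593)*exp(w)/(17.576*exp(9*w) - 64.896*exp(8*w) + 76.83*exp(7*w) + 32.3152*exp(6*w) - 146.2053*exp(5*w) + 80.3832*exp(4*w) + 71.087505*exp(3*w) - 77.23806*exp(2*w) - 3.62952*exp(w) + 22.906304)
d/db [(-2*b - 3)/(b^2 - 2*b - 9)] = 2*(b^2 + 3*b + 6)/(b^4 - 4*b^3 - 14*b^2 + 36*b + 81)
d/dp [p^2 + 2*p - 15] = 2*p + 2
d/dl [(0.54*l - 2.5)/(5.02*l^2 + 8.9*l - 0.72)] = (-2.7108*l^2 + 25.1*l + 21.8612)/(25.2004*l^4 + 89.356*l^3 + 71.9812*l^2 - 12.816*l + 0.5184)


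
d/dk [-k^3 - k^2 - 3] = k*(-3*k - 2)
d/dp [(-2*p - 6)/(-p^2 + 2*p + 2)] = 2*(-p^2 - 6*p + 4)/(p^4 - 4*p^3 + 8*p + 4)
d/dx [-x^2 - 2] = -2*x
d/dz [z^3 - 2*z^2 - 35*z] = 3*z^2 - 4*z - 35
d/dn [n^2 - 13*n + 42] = 2*n - 13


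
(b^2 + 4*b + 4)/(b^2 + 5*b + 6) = (b + 2)/(b + 3)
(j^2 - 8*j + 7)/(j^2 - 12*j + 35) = (j - 1)/(j - 5)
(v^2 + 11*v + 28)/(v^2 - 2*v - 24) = (v + 7)/(v - 6)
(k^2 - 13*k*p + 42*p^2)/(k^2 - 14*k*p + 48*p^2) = (-k + 7*p)/(-k + 8*p)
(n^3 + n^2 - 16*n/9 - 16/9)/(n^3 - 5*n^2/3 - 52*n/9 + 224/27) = 3*(3*n^2 + 7*n + 4)/(9*n^2 - 3*n - 56)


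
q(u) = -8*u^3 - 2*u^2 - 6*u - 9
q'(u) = -24*u^2 - 4*u - 6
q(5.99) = -1836.07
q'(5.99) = -891.08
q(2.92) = -242.75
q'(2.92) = -222.31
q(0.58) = -14.71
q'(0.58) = -16.39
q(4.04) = -593.40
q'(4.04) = -413.88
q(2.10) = -104.51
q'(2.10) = -120.24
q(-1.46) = 20.39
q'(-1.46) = -51.32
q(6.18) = -2010.70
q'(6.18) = -947.34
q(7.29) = -3258.39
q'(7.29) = -1310.62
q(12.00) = -14193.00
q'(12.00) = -3510.00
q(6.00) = -1845.00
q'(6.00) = -894.00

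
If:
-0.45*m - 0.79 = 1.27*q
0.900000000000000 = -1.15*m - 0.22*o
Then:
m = -2.82222222222222*q - 1.75555555555556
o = 14.7525252525253*q + 5.08585858585859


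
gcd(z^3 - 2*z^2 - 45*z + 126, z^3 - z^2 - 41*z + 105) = z^2 + 4*z - 21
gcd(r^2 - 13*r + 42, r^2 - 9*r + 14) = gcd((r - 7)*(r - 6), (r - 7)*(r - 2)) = r - 7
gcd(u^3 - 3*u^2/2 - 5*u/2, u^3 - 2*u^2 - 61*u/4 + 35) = u - 5/2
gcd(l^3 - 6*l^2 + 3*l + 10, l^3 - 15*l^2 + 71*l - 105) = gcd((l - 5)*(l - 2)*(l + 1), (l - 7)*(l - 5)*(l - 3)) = l - 5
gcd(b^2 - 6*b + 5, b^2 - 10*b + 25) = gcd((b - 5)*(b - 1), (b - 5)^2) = b - 5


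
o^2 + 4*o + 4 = (o + 2)^2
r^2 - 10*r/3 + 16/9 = (r - 8/3)*(r - 2/3)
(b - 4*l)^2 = b^2 - 8*b*l + 16*l^2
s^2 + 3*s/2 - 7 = (s - 2)*(s + 7/2)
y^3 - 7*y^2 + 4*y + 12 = (y - 6)*(y - 2)*(y + 1)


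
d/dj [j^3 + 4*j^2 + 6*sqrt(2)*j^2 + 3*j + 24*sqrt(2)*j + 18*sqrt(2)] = 3*j^2 + 8*j + 12*sqrt(2)*j + 3 + 24*sqrt(2)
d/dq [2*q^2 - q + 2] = 4*q - 1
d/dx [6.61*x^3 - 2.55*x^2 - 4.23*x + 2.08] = 19.83*x^2 - 5.1*x - 4.23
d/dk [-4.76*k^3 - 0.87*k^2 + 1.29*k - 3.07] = -14.28*k^2 - 1.74*k + 1.29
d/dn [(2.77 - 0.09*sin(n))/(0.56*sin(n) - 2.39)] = -1.3361*cos(n)/(0.56*sin(n) - 2.39)^2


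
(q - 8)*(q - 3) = q^2 - 11*q + 24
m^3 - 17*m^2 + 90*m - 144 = (m - 8)*(m - 6)*(m - 3)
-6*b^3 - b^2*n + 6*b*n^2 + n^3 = (-b + n)*(b + n)*(6*b + n)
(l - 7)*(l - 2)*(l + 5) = l^3 - 4*l^2 - 31*l + 70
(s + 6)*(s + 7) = s^2 + 13*s + 42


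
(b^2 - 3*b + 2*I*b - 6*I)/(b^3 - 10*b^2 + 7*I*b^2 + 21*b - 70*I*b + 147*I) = (b + 2*I)/(b^2 + 7*b*(-1 + I) - 49*I)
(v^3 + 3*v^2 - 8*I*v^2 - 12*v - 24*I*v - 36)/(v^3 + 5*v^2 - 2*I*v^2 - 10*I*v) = (v^2 + 3*v*(1 - 2*I) - 18*I)/(v*(v + 5))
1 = 1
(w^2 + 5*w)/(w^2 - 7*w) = (w + 5)/(w - 7)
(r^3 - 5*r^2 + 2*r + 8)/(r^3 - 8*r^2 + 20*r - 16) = (r + 1)/(r - 2)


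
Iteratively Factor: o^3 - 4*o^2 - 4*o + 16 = (o + 2)*(o^2 - 6*o + 8) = (o - 2)*(o + 2)*(o - 4)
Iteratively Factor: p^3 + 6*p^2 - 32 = (p - 2)*(p^2 + 8*p + 16) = (p - 2)*(p + 4)*(p + 4)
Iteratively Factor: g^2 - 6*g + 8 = (g - 4)*(g - 2)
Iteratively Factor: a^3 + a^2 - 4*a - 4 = (a + 2)*(a^2 - a - 2) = (a - 2)*(a + 2)*(a + 1)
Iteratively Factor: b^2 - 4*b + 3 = (b - 1)*(b - 3)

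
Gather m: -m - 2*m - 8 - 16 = -3*m - 24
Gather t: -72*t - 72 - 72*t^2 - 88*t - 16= -72*t^2 - 160*t - 88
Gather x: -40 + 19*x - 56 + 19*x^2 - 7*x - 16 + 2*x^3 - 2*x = 2*x^3 + 19*x^2 + 10*x - 112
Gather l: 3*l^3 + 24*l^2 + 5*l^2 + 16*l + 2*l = 3*l^3 + 29*l^2 + 18*l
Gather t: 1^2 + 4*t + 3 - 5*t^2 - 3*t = -5*t^2 + t + 4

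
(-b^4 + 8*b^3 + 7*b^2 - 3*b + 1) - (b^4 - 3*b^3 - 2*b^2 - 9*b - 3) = -2*b^4 + 11*b^3 + 9*b^2 + 6*b + 4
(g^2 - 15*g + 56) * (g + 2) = g^3 - 13*g^2 + 26*g + 112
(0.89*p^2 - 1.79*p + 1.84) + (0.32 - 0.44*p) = 0.89*p^2 - 2.23*p + 2.16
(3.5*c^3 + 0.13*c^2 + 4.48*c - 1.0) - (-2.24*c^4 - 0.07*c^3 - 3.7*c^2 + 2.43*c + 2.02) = 2.24*c^4 + 3.57*c^3 + 3.83*c^2 + 2.05*c - 3.02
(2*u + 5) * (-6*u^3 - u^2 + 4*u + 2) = -12*u^4 - 32*u^3 + 3*u^2 + 24*u + 10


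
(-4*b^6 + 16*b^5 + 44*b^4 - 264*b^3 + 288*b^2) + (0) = -4*b^6 + 16*b^5 + 44*b^4 - 264*b^3 + 288*b^2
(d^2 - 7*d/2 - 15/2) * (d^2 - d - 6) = d^4 - 9*d^3/2 - 10*d^2 + 57*d/2 + 45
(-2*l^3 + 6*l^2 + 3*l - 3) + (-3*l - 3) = -2*l^3 + 6*l^2 - 6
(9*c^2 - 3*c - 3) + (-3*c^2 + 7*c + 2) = 6*c^2 + 4*c - 1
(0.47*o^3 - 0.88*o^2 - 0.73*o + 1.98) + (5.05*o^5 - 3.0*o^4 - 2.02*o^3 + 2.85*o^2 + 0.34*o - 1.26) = 5.05*o^5 - 3.0*o^4 - 1.55*o^3 + 1.97*o^2 - 0.39*o + 0.72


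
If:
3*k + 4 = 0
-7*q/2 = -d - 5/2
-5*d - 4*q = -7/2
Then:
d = 9/86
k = -4/3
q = 32/43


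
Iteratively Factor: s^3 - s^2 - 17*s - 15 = (s + 1)*(s^2 - 2*s - 15) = (s - 5)*(s + 1)*(s + 3)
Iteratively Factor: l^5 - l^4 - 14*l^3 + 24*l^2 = (l)*(l^4 - l^3 - 14*l^2 + 24*l) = l*(l - 3)*(l^3 + 2*l^2 - 8*l) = l*(l - 3)*(l - 2)*(l^2 + 4*l) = l*(l - 3)*(l - 2)*(l + 4)*(l)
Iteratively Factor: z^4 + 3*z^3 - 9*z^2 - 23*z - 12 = (z + 4)*(z^3 - z^2 - 5*z - 3) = (z - 3)*(z + 4)*(z^2 + 2*z + 1) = (z - 3)*(z + 1)*(z + 4)*(z + 1)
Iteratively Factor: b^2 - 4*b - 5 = (b - 5)*(b + 1)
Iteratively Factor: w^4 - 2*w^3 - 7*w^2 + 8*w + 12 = (w + 2)*(w^3 - 4*w^2 + w + 6) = (w + 1)*(w + 2)*(w^2 - 5*w + 6) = (w - 2)*(w + 1)*(w + 2)*(w - 3)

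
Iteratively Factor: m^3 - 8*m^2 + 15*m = (m - 5)*(m^2 - 3*m) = m*(m - 5)*(m - 3)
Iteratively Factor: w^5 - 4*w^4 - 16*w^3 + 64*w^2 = (w)*(w^4 - 4*w^3 - 16*w^2 + 64*w) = w*(w + 4)*(w^3 - 8*w^2 + 16*w) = w^2*(w + 4)*(w^2 - 8*w + 16) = w^2*(w - 4)*(w + 4)*(w - 4)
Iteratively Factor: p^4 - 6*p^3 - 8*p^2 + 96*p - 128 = (p + 4)*(p^3 - 10*p^2 + 32*p - 32) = (p - 4)*(p + 4)*(p^2 - 6*p + 8) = (p - 4)^2*(p + 4)*(p - 2)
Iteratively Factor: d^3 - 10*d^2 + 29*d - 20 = (d - 1)*(d^2 - 9*d + 20) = (d - 5)*(d - 1)*(d - 4)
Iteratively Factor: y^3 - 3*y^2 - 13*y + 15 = (y - 5)*(y^2 + 2*y - 3) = (y - 5)*(y - 1)*(y + 3)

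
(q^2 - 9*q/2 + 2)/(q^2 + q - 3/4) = 2*(q - 4)/(2*q + 3)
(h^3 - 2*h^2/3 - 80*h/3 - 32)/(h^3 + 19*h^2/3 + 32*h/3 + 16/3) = (h - 6)/(h + 1)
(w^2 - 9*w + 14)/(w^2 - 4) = (w - 7)/(w + 2)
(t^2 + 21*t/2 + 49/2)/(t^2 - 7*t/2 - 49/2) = (t + 7)/(t - 7)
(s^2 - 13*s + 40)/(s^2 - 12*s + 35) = (s - 8)/(s - 7)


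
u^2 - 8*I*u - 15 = (u - 5*I)*(u - 3*I)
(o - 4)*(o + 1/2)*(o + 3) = o^3 - o^2/2 - 25*o/2 - 6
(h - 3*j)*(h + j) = h^2 - 2*h*j - 3*j^2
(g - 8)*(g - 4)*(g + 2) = g^3 - 10*g^2 + 8*g + 64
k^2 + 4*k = k*(k + 4)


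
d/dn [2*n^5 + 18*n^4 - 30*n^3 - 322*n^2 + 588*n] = 10*n^4 + 72*n^3 - 90*n^2 - 644*n + 588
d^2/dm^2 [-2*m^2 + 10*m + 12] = -4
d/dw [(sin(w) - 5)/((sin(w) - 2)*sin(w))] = (-cos(w) + 10/tan(w) - 10*cos(w)/sin(w)^2)/(sin(w) - 2)^2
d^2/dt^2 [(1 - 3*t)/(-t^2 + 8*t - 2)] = 2*((25 - 9*t)*(t^2 - 8*t + 2) + 4*(t - 4)^2*(3*t - 1))/(t^2 - 8*t + 2)^3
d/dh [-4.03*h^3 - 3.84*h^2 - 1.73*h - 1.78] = -12.09*h^2 - 7.68*h - 1.73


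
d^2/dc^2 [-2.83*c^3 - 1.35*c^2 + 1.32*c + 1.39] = -16.98*c - 2.7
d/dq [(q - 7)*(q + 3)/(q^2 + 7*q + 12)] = 11/(q^2 + 8*q + 16)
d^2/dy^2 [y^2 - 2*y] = 2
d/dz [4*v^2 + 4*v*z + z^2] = 4*v + 2*z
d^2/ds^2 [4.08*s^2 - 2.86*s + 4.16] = 8.16000000000000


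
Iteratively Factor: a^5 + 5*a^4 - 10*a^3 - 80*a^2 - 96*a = (a + 2)*(a^4 + 3*a^3 - 16*a^2 - 48*a) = (a + 2)*(a + 3)*(a^3 - 16*a) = (a - 4)*(a + 2)*(a + 3)*(a^2 + 4*a) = a*(a - 4)*(a + 2)*(a + 3)*(a + 4)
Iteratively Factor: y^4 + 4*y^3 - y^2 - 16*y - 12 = (y + 2)*(y^3 + 2*y^2 - 5*y - 6) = (y + 1)*(y + 2)*(y^2 + y - 6) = (y - 2)*(y + 1)*(y + 2)*(y + 3)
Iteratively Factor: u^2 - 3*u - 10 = (u + 2)*(u - 5)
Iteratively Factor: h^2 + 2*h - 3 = (h - 1)*(h + 3)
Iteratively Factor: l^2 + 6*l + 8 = (l + 2)*(l + 4)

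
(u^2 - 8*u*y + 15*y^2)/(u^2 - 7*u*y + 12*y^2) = (-u + 5*y)/(-u + 4*y)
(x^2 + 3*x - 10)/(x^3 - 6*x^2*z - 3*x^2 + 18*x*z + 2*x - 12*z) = (x + 5)/(x^2 - 6*x*z - x + 6*z)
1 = 1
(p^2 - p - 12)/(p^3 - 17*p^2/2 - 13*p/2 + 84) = 2*(p - 4)/(2*p^2 - 23*p + 56)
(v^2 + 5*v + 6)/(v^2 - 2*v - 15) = (v + 2)/(v - 5)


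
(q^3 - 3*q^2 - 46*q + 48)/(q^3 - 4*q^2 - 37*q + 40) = (q + 6)/(q + 5)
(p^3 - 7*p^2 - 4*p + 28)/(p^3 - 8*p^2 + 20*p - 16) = (p^2 - 5*p - 14)/(p^2 - 6*p + 8)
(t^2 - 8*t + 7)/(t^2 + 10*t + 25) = (t^2 - 8*t + 7)/(t^2 + 10*t + 25)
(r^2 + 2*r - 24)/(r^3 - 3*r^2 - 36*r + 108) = (r - 4)/(r^2 - 9*r + 18)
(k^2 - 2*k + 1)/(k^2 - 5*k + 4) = (k - 1)/(k - 4)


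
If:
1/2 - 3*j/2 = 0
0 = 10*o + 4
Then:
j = 1/3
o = -2/5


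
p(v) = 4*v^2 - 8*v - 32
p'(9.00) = 64.00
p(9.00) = 220.00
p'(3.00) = 16.00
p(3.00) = -20.00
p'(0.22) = -6.24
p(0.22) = -33.57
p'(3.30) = 18.40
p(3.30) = -14.84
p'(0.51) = -3.92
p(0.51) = -35.04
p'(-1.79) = -22.32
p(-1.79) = -4.86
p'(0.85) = -1.20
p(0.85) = -35.91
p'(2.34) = 10.72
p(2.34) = -28.82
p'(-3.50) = -36.00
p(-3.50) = 45.00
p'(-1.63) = -21.04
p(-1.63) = -8.33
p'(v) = 8*v - 8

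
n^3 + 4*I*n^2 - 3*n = n*(n + I)*(n + 3*I)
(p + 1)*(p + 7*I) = p^2 + p + 7*I*p + 7*I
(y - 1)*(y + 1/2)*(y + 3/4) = y^3 + y^2/4 - 7*y/8 - 3/8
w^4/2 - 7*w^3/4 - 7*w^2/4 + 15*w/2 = w*(w/2 + 1)*(w - 3)*(w - 5/2)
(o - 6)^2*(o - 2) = o^3 - 14*o^2 + 60*o - 72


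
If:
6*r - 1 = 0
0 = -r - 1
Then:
No Solution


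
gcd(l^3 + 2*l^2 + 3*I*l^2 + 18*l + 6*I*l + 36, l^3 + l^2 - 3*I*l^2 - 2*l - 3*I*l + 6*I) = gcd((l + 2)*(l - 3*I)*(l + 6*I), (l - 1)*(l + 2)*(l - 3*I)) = l^2 + l*(2 - 3*I) - 6*I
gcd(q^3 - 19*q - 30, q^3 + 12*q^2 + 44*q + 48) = q + 2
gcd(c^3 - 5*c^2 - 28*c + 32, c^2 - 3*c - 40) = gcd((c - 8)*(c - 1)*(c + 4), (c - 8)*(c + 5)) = c - 8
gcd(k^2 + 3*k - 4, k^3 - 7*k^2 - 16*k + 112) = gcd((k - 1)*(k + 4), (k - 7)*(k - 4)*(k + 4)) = k + 4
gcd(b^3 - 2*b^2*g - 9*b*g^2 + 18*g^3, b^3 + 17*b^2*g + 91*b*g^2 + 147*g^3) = b + 3*g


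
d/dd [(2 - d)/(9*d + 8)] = -26/(9*d + 8)^2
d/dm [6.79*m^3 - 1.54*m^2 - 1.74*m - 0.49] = 20.37*m^2 - 3.08*m - 1.74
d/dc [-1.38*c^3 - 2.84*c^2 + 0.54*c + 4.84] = -4.14*c^2 - 5.68*c + 0.54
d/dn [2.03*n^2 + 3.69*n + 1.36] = 4.06*n + 3.69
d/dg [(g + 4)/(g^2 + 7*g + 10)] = (g^2 + 7*g - (g + 4)*(2*g + 7) + 10)/(g^2 + 7*g + 10)^2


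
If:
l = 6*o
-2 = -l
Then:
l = 2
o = 1/3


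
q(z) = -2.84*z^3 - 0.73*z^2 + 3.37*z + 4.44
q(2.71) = -48.31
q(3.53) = -117.68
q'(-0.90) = -2.22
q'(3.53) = -107.95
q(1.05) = 3.89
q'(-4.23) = -142.90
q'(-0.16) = 3.39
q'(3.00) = -77.69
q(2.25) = -24.02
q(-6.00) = 571.38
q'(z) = -8.52*z^2 - 1.46*z + 3.37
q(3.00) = -68.70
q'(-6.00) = -294.59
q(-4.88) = 300.66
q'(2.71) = -63.16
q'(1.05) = -7.56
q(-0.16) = 3.89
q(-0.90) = 2.89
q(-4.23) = 192.07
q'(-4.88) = -192.40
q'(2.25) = -43.05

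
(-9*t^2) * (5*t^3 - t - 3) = -45*t^5 + 9*t^3 + 27*t^2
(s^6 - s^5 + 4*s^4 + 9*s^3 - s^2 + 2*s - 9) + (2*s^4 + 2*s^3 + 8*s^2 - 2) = s^6 - s^5 + 6*s^4 + 11*s^3 + 7*s^2 + 2*s - 11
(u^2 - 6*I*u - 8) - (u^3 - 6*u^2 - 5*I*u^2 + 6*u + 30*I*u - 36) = -u^3 + 7*u^2 + 5*I*u^2 - 6*u - 36*I*u + 28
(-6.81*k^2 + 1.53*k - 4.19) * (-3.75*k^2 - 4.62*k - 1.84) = 25.5375*k^4 + 25.7247*k^3 + 21.1743*k^2 + 16.5426*k + 7.7096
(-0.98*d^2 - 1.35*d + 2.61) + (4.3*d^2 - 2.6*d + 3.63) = 3.32*d^2 - 3.95*d + 6.24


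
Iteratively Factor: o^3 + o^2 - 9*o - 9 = (o + 3)*(o^2 - 2*o - 3) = (o + 1)*(o + 3)*(o - 3)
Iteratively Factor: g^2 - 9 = (g + 3)*(g - 3)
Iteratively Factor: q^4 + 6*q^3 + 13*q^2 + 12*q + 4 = (q + 1)*(q^3 + 5*q^2 + 8*q + 4) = (q + 1)*(q + 2)*(q^2 + 3*q + 2) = (q + 1)^2*(q + 2)*(q + 2)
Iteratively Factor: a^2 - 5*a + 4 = (a - 1)*(a - 4)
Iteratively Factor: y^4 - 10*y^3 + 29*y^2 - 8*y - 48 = (y - 3)*(y^3 - 7*y^2 + 8*y + 16) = (y - 4)*(y - 3)*(y^2 - 3*y - 4) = (y - 4)*(y - 3)*(y + 1)*(y - 4)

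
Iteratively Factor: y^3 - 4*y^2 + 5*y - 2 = (y - 2)*(y^2 - 2*y + 1) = (y - 2)*(y - 1)*(y - 1)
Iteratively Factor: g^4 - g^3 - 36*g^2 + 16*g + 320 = (g + 4)*(g^3 - 5*g^2 - 16*g + 80) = (g - 4)*(g + 4)*(g^2 - g - 20) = (g - 5)*(g - 4)*(g + 4)*(g + 4)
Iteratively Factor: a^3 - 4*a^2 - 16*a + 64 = (a - 4)*(a^2 - 16) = (a - 4)*(a + 4)*(a - 4)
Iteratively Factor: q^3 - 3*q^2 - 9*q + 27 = (q - 3)*(q^2 - 9) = (q - 3)*(q + 3)*(q - 3)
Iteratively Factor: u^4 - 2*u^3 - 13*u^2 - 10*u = (u)*(u^3 - 2*u^2 - 13*u - 10) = u*(u - 5)*(u^2 + 3*u + 2) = u*(u - 5)*(u + 2)*(u + 1)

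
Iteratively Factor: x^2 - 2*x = (x - 2)*(x)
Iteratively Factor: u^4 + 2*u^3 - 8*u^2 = (u)*(u^3 + 2*u^2 - 8*u) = u*(u + 4)*(u^2 - 2*u) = u*(u - 2)*(u + 4)*(u)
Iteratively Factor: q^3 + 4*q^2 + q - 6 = (q + 3)*(q^2 + q - 2) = (q - 1)*(q + 3)*(q + 2)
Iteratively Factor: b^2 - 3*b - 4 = (b - 4)*(b + 1)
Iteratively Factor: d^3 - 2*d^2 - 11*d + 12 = (d - 1)*(d^2 - d - 12) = (d - 1)*(d + 3)*(d - 4)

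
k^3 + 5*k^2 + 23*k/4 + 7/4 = (k + 1/2)*(k + 1)*(k + 7/2)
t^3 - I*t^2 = t^2*(t - I)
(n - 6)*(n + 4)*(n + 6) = n^3 + 4*n^2 - 36*n - 144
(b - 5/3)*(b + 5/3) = b^2 - 25/9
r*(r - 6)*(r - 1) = r^3 - 7*r^2 + 6*r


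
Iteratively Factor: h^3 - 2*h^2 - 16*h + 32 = (h + 4)*(h^2 - 6*h + 8) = (h - 2)*(h + 4)*(h - 4)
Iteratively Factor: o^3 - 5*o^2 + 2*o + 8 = (o + 1)*(o^2 - 6*o + 8) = (o - 2)*(o + 1)*(o - 4)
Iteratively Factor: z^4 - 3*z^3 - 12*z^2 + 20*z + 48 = (z - 4)*(z^3 + z^2 - 8*z - 12) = (z - 4)*(z + 2)*(z^2 - z - 6) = (z - 4)*(z + 2)^2*(z - 3)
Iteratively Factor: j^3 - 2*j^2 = (j)*(j^2 - 2*j) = j^2*(j - 2)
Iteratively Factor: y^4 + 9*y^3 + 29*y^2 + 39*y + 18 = (y + 3)*(y^3 + 6*y^2 + 11*y + 6) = (y + 2)*(y + 3)*(y^2 + 4*y + 3) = (y + 2)*(y + 3)^2*(y + 1)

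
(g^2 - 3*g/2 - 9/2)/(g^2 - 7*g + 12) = (g + 3/2)/(g - 4)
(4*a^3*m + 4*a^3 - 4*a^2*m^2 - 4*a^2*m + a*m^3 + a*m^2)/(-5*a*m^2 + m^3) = a*(-4*a^2*m - 4*a^2 + 4*a*m^2 + 4*a*m - m^3 - m^2)/(m^2*(5*a - m))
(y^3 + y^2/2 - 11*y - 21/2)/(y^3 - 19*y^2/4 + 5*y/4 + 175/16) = 8*(y^2 + 4*y + 3)/(8*y^2 - 10*y - 25)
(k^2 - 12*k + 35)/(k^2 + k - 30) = (k - 7)/(k + 6)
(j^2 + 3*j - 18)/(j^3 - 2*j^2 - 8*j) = (-j^2 - 3*j + 18)/(j*(-j^2 + 2*j + 8))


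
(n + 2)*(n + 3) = n^2 + 5*n + 6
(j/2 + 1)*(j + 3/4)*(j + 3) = j^3/2 + 23*j^2/8 + 39*j/8 + 9/4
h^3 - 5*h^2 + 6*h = h*(h - 3)*(h - 2)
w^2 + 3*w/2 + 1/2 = (w + 1/2)*(w + 1)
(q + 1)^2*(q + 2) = q^3 + 4*q^2 + 5*q + 2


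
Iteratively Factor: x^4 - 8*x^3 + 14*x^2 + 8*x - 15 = (x + 1)*(x^3 - 9*x^2 + 23*x - 15) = (x - 5)*(x + 1)*(x^2 - 4*x + 3) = (x - 5)*(x - 1)*(x + 1)*(x - 3)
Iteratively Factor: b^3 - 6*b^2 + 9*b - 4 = (b - 4)*(b^2 - 2*b + 1) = (b - 4)*(b - 1)*(b - 1)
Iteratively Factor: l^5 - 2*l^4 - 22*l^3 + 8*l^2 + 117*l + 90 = (l + 3)*(l^4 - 5*l^3 - 7*l^2 + 29*l + 30) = (l + 1)*(l + 3)*(l^3 - 6*l^2 - l + 30) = (l + 1)*(l + 2)*(l + 3)*(l^2 - 8*l + 15) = (l - 3)*(l + 1)*(l + 2)*(l + 3)*(l - 5)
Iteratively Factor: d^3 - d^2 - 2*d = (d)*(d^2 - d - 2) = d*(d - 2)*(d + 1)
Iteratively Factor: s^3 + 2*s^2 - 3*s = (s + 3)*(s^2 - s) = (s - 1)*(s + 3)*(s)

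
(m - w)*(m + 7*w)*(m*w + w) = m^3*w + 6*m^2*w^2 + m^2*w - 7*m*w^3 + 6*m*w^2 - 7*w^3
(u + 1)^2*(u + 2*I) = u^3 + 2*u^2 + 2*I*u^2 + u + 4*I*u + 2*I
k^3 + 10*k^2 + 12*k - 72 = (k - 2)*(k + 6)^2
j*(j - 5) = j^2 - 5*j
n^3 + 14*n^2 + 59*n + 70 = (n + 2)*(n + 5)*(n + 7)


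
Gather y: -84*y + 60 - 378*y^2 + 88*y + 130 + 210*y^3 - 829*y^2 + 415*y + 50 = 210*y^3 - 1207*y^2 + 419*y + 240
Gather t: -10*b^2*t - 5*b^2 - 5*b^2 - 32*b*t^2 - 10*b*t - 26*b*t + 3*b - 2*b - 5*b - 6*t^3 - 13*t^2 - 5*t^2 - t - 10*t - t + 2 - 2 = -10*b^2 - 4*b - 6*t^3 + t^2*(-32*b - 18) + t*(-10*b^2 - 36*b - 12)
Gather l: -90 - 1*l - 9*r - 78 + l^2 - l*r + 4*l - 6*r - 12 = l^2 + l*(3 - r) - 15*r - 180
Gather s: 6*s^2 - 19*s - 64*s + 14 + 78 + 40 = 6*s^2 - 83*s + 132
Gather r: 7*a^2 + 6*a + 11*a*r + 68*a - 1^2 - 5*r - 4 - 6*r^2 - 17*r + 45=7*a^2 + 74*a - 6*r^2 + r*(11*a - 22) + 40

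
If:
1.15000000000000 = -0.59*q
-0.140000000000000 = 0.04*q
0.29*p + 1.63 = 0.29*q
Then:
No Solution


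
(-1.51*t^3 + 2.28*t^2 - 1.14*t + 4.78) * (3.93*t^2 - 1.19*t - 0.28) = -5.9343*t^5 + 10.7573*t^4 - 6.7706*t^3 + 19.5036*t^2 - 5.369*t - 1.3384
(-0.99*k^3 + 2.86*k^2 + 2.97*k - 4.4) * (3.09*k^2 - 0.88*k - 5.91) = -3.0591*k^5 + 9.7086*k^4 + 12.5114*k^3 - 33.1122*k^2 - 13.6807*k + 26.004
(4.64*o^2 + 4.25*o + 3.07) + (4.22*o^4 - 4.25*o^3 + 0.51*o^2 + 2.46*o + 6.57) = 4.22*o^4 - 4.25*o^3 + 5.15*o^2 + 6.71*o + 9.64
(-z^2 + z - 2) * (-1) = z^2 - z + 2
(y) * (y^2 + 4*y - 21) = y^3 + 4*y^2 - 21*y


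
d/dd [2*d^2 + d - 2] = 4*d + 1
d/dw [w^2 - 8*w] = 2*w - 8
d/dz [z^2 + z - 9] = 2*z + 1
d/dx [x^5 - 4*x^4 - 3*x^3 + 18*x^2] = x*(5*x^3 - 16*x^2 - 9*x + 36)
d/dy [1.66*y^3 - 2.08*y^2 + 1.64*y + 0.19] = 4.98*y^2 - 4.16*y + 1.64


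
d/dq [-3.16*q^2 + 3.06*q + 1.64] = 3.06 - 6.32*q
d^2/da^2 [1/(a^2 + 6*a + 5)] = 2*(-a^2 - 6*a + 4*(a + 3)^2 - 5)/(a^2 + 6*a + 5)^3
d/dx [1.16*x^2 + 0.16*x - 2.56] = 2.32*x + 0.16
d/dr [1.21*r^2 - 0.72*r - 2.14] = 2.42*r - 0.72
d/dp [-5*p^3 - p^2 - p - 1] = -15*p^2 - 2*p - 1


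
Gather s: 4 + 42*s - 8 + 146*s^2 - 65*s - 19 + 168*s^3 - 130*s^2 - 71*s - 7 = 168*s^3 + 16*s^2 - 94*s - 30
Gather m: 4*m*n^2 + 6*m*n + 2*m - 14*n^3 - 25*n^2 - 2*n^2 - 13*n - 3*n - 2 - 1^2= m*(4*n^2 + 6*n + 2) - 14*n^3 - 27*n^2 - 16*n - 3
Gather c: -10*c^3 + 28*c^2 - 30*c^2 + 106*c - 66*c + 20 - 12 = -10*c^3 - 2*c^2 + 40*c + 8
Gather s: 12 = 12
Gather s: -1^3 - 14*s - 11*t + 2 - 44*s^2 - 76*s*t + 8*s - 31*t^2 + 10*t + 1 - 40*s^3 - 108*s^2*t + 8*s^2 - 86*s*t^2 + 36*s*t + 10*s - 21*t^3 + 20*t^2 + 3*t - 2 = -40*s^3 + s^2*(-108*t - 36) + s*(-86*t^2 - 40*t + 4) - 21*t^3 - 11*t^2 + 2*t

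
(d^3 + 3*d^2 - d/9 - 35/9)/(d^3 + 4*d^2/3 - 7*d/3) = (d + 5/3)/d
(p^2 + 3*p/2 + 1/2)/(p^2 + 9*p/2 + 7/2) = (2*p + 1)/(2*p + 7)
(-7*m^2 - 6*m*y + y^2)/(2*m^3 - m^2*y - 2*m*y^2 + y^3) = (-7*m + y)/(2*m^2 - 3*m*y + y^2)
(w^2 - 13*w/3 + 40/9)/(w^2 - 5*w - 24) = (-9*w^2 + 39*w - 40)/(9*(-w^2 + 5*w + 24))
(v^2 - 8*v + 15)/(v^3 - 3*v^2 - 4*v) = (-v^2 + 8*v - 15)/(v*(-v^2 + 3*v + 4))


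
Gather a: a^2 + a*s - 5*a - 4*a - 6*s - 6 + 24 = a^2 + a*(s - 9) - 6*s + 18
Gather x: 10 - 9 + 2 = 3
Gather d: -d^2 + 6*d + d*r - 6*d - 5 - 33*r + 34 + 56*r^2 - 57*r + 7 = -d^2 + d*r + 56*r^2 - 90*r + 36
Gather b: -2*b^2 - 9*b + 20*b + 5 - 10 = -2*b^2 + 11*b - 5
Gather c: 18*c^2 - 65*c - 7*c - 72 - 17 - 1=18*c^2 - 72*c - 90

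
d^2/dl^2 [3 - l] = 0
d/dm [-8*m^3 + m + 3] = 1 - 24*m^2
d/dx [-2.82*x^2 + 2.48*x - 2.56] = 2.48 - 5.64*x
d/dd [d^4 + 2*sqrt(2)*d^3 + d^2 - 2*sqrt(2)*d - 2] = 4*d^3 + 6*sqrt(2)*d^2 + 2*d - 2*sqrt(2)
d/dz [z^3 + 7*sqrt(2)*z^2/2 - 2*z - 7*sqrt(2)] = 3*z^2 + 7*sqrt(2)*z - 2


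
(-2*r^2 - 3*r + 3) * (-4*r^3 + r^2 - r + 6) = 8*r^5 + 10*r^4 - 13*r^3 - 6*r^2 - 21*r + 18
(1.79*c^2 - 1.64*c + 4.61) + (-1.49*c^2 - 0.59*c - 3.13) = 0.3*c^2 - 2.23*c + 1.48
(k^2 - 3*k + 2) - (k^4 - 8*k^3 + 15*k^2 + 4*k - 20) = -k^4 + 8*k^3 - 14*k^2 - 7*k + 22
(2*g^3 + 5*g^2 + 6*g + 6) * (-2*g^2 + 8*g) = -4*g^5 + 6*g^4 + 28*g^3 + 36*g^2 + 48*g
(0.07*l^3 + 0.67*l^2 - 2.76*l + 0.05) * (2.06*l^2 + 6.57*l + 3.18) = 0.1442*l^5 + 1.8401*l^4 - 1.0611*l^3 - 15.8996*l^2 - 8.4483*l + 0.159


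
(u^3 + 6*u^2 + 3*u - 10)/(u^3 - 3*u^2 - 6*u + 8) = (u + 5)/(u - 4)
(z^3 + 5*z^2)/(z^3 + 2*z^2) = (z + 5)/(z + 2)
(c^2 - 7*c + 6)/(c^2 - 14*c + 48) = (c - 1)/(c - 8)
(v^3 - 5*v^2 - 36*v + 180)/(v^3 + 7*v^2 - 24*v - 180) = (v - 6)/(v + 6)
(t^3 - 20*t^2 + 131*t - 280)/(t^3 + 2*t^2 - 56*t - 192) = (t^2 - 12*t + 35)/(t^2 + 10*t + 24)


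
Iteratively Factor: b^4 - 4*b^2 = (b)*(b^3 - 4*b) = b*(b - 2)*(b^2 + 2*b) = b^2*(b - 2)*(b + 2)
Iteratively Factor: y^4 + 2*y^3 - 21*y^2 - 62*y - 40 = (y + 2)*(y^3 - 21*y - 20) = (y - 5)*(y + 2)*(y^2 + 5*y + 4) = (y - 5)*(y + 2)*(y + 4)*(y + 1)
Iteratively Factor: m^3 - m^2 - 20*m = (m - 5)*(m^2 + 4*m) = m*(m - 5)*(m + 4)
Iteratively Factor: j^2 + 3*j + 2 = (j + 1)*(j + 2)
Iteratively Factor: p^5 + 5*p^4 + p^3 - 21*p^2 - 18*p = (p + 3)*(p^4 + 2*p^3 - 5*p^2 - 6*p) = (p + 3)^2*(p^3 - p^2 - 2*p) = (p + 1)*(p + 3)^2*(p^2 - 2*p) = p*(p + 1)*(p + 3)^2*(p - 2)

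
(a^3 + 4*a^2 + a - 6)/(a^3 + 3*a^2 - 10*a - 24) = (a^2 + 2*a - 3)/(a^2 + a - 12)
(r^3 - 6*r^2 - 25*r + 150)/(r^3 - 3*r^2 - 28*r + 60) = (r - 5)/(r - 2)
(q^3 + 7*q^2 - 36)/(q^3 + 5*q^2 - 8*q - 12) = (q + 3)/(q + 1)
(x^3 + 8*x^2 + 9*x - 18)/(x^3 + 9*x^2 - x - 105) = (x^3 + 8*x^2 + 9*x - 18)/(x^3 + 9*x^2 - x - 105)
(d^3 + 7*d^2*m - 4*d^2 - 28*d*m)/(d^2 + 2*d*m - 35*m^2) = d*(d - 4)/(d - 5*m)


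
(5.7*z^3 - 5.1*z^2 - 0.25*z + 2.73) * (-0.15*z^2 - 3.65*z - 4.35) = -0.855*z^5 - 20.04*z^4 - 6.1425*z^3 + 22.688*z^2 - 8.877*z - 11.8755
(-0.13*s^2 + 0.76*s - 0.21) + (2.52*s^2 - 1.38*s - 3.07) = 2.39*s^2 - 0.62*s - 3.28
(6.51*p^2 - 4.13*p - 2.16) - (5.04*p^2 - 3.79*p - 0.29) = 1.47*p^2 - 0.34*p - 1.87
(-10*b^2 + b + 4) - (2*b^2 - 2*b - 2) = -12*b^2 + 3*b + 6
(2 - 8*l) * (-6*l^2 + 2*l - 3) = 48*l^3 - 28*l^2 + 28*l - 6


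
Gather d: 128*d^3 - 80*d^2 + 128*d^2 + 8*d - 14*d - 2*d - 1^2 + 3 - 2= 128*d^3 + 48*d^2 - 8*d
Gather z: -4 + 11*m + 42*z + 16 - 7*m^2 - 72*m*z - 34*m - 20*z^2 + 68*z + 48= -7*m^2 - 23*m - 20*z^2 + z*(110 - 72*m) + 60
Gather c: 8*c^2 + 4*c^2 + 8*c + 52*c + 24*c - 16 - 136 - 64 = 12*c^2 + 84*c - 216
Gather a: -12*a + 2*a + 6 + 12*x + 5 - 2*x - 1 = -10*a + 10*x + 10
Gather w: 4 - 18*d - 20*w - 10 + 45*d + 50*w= 27*d + 30*w - 6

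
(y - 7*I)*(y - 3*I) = y^2 - 10*I*y - 21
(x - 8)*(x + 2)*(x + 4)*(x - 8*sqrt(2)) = x^4 - 8*sqrt(2)*x^3 - 2*x^3 - 40*x^2 + 16*sqrt(2)*x^2 - 64*x + 320*sqrt(2)*x + 512*sqrt(2)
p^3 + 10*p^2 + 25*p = p*(p + 5)^2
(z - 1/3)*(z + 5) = z^2 + 14*z/3 - 5/3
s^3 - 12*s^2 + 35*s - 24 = (s - 8)*(s - 3)*(s - 1)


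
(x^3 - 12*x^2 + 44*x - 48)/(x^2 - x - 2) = (x^2 - 10*x + 24)/(x + 1)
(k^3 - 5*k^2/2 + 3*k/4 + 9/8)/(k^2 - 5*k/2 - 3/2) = (k^2 - 3*k + 9/4)/(k - 3)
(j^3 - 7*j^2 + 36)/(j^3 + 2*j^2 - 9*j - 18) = (j - 6)/(j + 3)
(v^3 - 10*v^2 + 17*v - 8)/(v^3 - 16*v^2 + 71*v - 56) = (v - 1)/(v - 7)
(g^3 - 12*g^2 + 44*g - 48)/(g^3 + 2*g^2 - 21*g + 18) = (g^3 - 12*g^2 + 44*g - 48)/(g^3 + 2*g^2 - 21*g + 18)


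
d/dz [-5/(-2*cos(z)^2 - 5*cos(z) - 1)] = 5*(4*cos(z) + 5)*sin(z)/(5*cos(z) + cos(2*z) + 2)^2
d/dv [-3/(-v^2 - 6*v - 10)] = 6*(-v - 3)/(v^2 + 6*v + 10)^2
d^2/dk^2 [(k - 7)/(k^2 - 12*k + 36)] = 2*(k - 9)/(k^4 - 24*k^3 + 216*k^2 - 864*k + 1296)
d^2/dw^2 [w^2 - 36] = 2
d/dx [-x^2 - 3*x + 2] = -2*x - 3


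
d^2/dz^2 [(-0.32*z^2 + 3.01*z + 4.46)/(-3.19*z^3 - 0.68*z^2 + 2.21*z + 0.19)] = (6.512704*z^6 - 183.780366*z^5 - 570.264816*z^4 - 196.341038*z^3 + 154.637232*z^2 + 21.66234*z - 42.167734)/(32.461759*z^9 + 20.759244*z^8 - 63.042375*z^7 - 34.249537*z^6 + 41.202237*z^5 + 17.736882*z^4 - 8.735192*z^3 - 2.710293*z^2 - 0.239343*z - 0.006859)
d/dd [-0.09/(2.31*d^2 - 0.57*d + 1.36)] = (0.4158*d - 0.0513)/(2.31*d^2 - 0.57*d + 1.36)^2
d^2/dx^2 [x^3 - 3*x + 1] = 6*x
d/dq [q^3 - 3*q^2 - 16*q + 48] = 3*q^2 - 6*q - 16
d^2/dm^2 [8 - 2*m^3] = -12*m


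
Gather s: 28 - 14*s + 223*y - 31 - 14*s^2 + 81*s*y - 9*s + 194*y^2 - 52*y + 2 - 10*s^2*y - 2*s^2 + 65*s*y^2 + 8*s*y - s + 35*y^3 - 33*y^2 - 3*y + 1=s^2*(-10*y - 16) + s*(65*y^2 + 89*y - 24) + 35*y^3 + 161*y^2 + 168*y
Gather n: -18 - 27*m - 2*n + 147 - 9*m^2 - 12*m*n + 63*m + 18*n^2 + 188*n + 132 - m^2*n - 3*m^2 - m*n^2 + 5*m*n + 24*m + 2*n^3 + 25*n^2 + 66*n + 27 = -12*m^2 + 60*m + 2*n^3 + n^2*(43 - m) + n*(-m^2 - 7*m + 252) + 288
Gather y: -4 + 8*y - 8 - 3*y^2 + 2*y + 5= -3*y^2 + 10*y - 7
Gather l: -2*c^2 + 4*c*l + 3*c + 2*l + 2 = -2*c^2 + 3*c + l*(4*c + 2) + 2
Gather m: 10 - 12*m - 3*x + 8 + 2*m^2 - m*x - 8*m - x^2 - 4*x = 2*m^2 + m*(-x - 20) - x^2 - 7*x + 18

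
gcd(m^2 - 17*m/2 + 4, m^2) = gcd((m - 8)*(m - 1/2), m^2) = 1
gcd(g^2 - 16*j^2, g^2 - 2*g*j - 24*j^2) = g + 4*j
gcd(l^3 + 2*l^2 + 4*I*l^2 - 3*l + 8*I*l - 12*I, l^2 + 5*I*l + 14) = 1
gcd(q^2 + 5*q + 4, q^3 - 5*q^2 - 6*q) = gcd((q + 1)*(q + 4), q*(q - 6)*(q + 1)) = q + 1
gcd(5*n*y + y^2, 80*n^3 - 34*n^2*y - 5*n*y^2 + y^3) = 5*n + y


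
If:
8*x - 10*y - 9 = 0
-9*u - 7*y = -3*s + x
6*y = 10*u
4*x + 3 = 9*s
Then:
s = 645/719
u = 99/1438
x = 912/719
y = 165/1438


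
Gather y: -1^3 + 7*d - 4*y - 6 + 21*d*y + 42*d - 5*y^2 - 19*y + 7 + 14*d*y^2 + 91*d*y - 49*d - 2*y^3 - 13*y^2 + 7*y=-2*y^3 + y^2*(14*d - 18) + y*(112*d - 16)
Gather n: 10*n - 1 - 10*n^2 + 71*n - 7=-10*n^2 + 81*n - 8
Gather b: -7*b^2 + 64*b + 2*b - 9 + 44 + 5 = -7*b^2 + 66*b + 40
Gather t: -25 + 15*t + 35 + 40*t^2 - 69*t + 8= 40*t^2 - 54*t + 18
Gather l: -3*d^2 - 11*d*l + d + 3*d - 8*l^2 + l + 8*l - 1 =-3*d^2 + 4*d - 8*l^2 + l*(9 - 11*d) - 1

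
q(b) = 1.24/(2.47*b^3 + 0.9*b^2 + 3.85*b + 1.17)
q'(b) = 1.24*(-7.41*b^2 - 1.8*b - 3.85)/(2.47*b^3 + 0.9*b^2 + 3.85*b + 1.17)^2 = (-9.1884*b^2 - 2.232*b - 4.774)/(2.47*b^3 + 0.9*b^2 + 3.85*b + 1.17)^2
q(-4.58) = -0.01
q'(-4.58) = -0.00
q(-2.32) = -0.04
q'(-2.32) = -0.04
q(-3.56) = -0.01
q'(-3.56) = -0.01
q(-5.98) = -0.00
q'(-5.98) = -0.00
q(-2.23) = -0.04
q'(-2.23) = -0.05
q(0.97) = 0.15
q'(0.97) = -0.24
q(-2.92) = -0.02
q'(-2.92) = -0.02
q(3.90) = 0.01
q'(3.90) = -0.00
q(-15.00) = -0.00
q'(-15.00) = -0.00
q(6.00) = 0.00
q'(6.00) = -0.00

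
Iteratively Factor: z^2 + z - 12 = (z + 4)*(z - 3)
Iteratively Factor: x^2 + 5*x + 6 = (x + 3)*(x + 2)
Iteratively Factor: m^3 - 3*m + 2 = (m + 2)*(m^2 - 2*m + 1) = (m - 1)*(m + 2)*(m - 1)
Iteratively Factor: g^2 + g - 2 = (g + 2)*(g - 1)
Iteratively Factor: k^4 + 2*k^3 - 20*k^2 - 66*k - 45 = (k - 5)*(k^3 + 7*k^2 + 15*k + 9) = (k - 5)*(k + 1)*(k^2 + 6*k + 9) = (k - 5)*(k + 1)*(k + 3)*(k + 3)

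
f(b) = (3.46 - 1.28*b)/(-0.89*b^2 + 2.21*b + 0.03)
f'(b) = (3.46 - 1.28*b)*(1.78*b - 2.21)/(-0.89*b^2 + 2.21*b + 0.03)^2 - 1.28/(-0.89*b^2 + 2.21*b + 0.03)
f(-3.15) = -0.48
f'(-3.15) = -0.15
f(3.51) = 0.33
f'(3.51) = -0.01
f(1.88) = 1.01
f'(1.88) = -0.12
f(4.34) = 0.29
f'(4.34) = -0.05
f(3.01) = 0.28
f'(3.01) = 0.28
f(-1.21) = -1.27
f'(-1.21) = -1.08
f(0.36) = 4.22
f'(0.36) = -11.13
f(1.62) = 1.09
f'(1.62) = -0.43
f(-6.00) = -0.25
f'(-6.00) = -0.04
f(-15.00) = -0.10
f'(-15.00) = -0.01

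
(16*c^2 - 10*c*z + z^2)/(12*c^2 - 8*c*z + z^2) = (-8*c + z)/(-6*c + z)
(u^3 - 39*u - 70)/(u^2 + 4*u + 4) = (u^2 - 2*u - 35)/(u + 2)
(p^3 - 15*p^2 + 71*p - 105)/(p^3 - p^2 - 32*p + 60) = (p^2 - 10*p + 21)/(p^2 + 4*p - 12)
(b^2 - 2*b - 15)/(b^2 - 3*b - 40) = (-b^2 + 2*b + 15)/(-b^2 + 3*b + 40)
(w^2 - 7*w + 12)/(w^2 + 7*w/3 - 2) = 3*(w^2 - 7*w + 12)/(3*w^2 + 7*w - 6)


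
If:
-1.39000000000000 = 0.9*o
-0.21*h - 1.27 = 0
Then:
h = -6.05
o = -1.54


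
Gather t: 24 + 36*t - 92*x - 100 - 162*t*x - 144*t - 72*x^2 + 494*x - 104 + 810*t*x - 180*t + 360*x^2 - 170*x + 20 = t*(648*x - 288) + 288*x^2 + 232*x - 160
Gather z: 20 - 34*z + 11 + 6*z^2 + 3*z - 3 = 6*z^2 - 31*z + 28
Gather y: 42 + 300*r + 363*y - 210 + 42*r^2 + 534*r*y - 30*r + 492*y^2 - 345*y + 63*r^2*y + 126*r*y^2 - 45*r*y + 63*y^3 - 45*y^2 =42*r^2 + 270*r + 63*y^3 + y^2*(126*r + 447) + y*(63*r^2 + 489*r + 18) - 168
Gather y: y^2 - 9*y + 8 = y^2 - 9*y + 8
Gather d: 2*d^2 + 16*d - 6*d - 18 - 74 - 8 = 2*d^2 + 10*d - 100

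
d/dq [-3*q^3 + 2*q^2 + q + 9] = -9*q^2 + 4*q + 1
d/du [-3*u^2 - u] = -6*u - 1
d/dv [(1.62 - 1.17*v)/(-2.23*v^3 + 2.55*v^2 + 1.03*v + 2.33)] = (-5.2182*v^3 + 13.8213*v^2 - 8.262*v - 4.3947)/(4.9729*v^6 - 11.373*v^5 + 1.9087*v^4 - 5.1388*v^3 + 12.9439*v^2 + 4.7998*v + 5.4289)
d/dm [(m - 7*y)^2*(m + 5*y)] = 3*(m - 7*y)*(m + y)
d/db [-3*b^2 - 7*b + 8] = -6*b - 7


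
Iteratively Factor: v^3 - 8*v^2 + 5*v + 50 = (v - 5)*(v^2 - 3*v - 10) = (v - 5)^2*(v + 2)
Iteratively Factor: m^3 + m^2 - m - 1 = (m - 1)*(m^2 + 2*m + 1) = (m - 1)*(m + 1)*(m + 1)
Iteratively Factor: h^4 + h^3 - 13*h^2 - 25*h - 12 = (h + 1)*(h^3 - 13*h - 12) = (h + 1)*(h + 3)*(h^2 - 3*h - 4) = (h - 4)*(h + 1)*(h + 3)*(h + 1)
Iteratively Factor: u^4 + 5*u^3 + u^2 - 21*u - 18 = (u + 3)*(u^3 + 2*u^2 - 5*u - 6) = (u + 1)*(u + 3)*(u^2 + u - 6) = (u - 2)*(u + 1)*(u + 3)*(u + 3)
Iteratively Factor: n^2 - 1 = (n - 1)*(n + 1)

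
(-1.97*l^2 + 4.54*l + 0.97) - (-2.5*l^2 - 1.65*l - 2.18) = 0.53*l^2 + 6.19*l + 3.15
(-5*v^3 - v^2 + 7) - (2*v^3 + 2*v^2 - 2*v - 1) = -7*v^3 - 3*v^2 + 2*v + 8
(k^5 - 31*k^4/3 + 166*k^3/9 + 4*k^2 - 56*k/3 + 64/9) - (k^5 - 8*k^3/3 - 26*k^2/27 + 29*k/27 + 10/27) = -31*k^4/3 + 190*k^3/9 + 134*k^2/27 - 533*k/27 + 182/27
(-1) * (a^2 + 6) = -a^2 - 6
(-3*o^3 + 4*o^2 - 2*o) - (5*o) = -3*o^3 + 4*o^2 - 7*o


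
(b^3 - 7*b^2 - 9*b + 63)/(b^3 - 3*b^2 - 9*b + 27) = (b - 7)/(b - 3)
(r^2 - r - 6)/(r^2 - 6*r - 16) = (r - 3)/(r - 8)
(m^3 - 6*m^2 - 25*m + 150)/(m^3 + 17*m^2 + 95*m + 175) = (m^2 - 11*m + 30)/(m^2 + 12*m + 35)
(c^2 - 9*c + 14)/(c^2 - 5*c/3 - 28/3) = 3*(-c^2 + 9*c - 14)/(-3*c^2 + 5*c + 28)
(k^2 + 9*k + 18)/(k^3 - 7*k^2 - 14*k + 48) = (k + 6)/(k^2 - 10*k + 16)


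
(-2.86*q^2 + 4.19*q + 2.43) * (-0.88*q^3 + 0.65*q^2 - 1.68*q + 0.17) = 2.5168*q^5 - 5.5462*q^4 + 5.3899*q^3 - 5.9459*q^2 - 3.3701*q + 0.4131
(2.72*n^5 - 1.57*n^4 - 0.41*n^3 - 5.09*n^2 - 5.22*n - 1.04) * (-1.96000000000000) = -5.3312*n^5 + 3.0772*n^4 + 0.8036*n^3 + 9.9764*n^2 + 10.2312*n + 2.0384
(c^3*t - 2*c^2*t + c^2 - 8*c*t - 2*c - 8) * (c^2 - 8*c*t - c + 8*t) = c^5*t - 8*c^4*t^2 - 3*c^4*t + c^4 + 24*c^3*t^2 - 14*c^3*t - 3*c^3 + 48*c^2*t^2 + 32*c^2*t - 6*c^2 - 64*c*t^2 + 48*c*t + 8*c - 64*t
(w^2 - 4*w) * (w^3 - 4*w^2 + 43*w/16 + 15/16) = w^5 - 8*w^4 + 299*w^3/16 - 157*w^2/16 - 15*w/4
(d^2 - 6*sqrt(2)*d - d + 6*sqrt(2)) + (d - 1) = d^2 - 6*sqrt(2)*d - 1 + 6*sqrt(2)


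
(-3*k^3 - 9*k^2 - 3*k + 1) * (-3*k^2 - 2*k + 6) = 9*k^5 + 33*k^4 + 9*k^3 - 51*k^2 - 20*k + 6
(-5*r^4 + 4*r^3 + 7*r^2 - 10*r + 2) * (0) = 0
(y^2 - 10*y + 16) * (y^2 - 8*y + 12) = y^4 - 18*y^3 + 108*y^2 - 248*y + 192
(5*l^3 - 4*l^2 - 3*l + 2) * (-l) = -5*l^4 + 4*l^3 + 3*l^2 - 2*l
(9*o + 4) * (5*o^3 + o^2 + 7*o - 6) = 45*o^4 + 29*o^3 + 67*o^2 - 26*o - 24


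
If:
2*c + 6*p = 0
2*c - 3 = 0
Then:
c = 3/2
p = -1/2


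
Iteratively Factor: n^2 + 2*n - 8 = (n + 4)*(n - 2)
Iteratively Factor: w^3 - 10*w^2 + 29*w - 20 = (w - 4)*(w^2 - 6*w + 5) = (w - 4)*(w - 1)*(w - 5)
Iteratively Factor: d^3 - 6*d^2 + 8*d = (d - 2)*(d^2 - 4*d) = d*(d - 2)*(d - 4)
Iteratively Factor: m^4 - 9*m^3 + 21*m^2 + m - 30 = (m + 1)*(m^3 - 10*m^2 + 31*m - 30) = (m - 3)*(m + 1)*(m^2 - 7*m + 10) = (m - 3)*(m - 2)*(m + 1)*(m - 5)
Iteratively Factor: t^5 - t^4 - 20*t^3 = (t - 5)*(t^4 + 4*t^3) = t*(t - 5)*(t^3 + 4*t^2) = t^2*(t - 5)*(t^2 + 4*t) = t^2*(t - 5)*(t + 4)*(t)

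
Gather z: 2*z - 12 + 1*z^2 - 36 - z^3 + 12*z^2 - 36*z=-z^3 + 13*z^2 - 34*z - 48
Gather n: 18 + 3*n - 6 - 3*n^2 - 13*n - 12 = -3*n^2 - 10*n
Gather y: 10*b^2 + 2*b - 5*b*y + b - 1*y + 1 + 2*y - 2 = 10*b^2 + 3*b + y*(1 - 5*b) - 1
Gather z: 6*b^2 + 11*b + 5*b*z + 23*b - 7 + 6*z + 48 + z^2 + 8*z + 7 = 6*b^2 + 34*b + z^2 + z*(5*b + 14) + 48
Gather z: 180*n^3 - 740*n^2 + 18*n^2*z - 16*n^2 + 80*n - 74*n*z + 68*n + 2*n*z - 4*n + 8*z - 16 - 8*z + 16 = 180*n^3 - 756*n^2 + 144*n + z*(18*n^2 - 72*n)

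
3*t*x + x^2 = x*(3*t + x)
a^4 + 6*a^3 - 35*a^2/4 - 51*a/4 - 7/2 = (a - 2)*(a + 1/2)^2*(a + 7)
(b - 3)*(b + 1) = b^2 - 2*b - 3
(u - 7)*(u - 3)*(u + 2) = u^3 - 8*u^2 + u + 42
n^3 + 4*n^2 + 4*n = n*(n + 2)^2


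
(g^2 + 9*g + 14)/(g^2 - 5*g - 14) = (g + 7)/(g - 7)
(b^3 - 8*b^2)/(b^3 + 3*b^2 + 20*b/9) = 9*b*(b - 8)/(9*b^2 + 27*b + 20)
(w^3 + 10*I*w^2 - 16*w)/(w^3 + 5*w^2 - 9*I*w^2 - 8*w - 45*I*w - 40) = w*(w^2 + 10*I*w - 16)/(w^3 + w^2*(5 - 9*I) - w*(8 + 45*I) - 40)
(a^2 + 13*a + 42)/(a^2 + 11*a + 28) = (a + 6)/(a + 4)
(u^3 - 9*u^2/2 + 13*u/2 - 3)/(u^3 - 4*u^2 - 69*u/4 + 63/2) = 2*(u^2 - 3*u + 2)/(2*u^2 - 5*u - 42)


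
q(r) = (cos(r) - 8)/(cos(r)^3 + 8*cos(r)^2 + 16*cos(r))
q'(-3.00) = 0.03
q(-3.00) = 1.00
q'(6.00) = 0.13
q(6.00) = -0.30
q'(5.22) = 1.77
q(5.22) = -0.77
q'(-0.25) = 0.11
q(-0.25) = -0.29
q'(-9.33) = 0.02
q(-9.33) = 1.00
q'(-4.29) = -2.56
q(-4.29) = 1.59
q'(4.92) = 11.41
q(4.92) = -2.14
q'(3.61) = 0.17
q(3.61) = 1.03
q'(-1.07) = 1.82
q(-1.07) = -0.78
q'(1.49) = -76.39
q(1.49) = -5.89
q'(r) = (cos(r) - 8)*(3*sin(r)*cos(r)^2 + 16*sin(r)*cos(r) + 16*sin(r))/(cos(r)^3 + 8*cos(r)^2 + 16*cos(r))^2 - sin(r)/(cos(r)^3 + 8*cos(r)^2 + 16*cos(r))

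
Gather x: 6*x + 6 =6*x + 6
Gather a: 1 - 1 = 0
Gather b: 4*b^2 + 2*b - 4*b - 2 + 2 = 4*b^2 - 2*b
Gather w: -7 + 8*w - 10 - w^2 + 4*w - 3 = -w^2 + 12*w - 20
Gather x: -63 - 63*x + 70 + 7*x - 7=-56*x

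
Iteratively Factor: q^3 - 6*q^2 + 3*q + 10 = (q - 2)*(q^2 - 4*q - 5) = (q - 2)*(q + 1)*(q - 5)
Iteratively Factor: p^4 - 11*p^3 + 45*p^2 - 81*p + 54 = (p - 3)*(p^3 - 8*p^2 + 21*p - 18) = (p - 3)*(p - 2)*(p^2 - 6*p + 9) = (p - 3)^2*(p - 2)*(p - 3)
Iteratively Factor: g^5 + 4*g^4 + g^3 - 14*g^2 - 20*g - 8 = (g + 2)*(g^4 + 2*g^3 - 3*g^2 - 8*g - 4) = (g - 2)*(g + 2)*(g^3 + 4*g^2 + 5*g + 2) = (g - 2)*(g + 1)*(g + 2)*(g^2 + 3*g + 2) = (g - 2)*(g + 1)*(g + 2)^2*(g + 1)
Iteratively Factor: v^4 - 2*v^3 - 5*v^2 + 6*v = (v - 1)*(v^3 - v^2 - 6*v) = (v - 3)*(v - 1)*(v^2 + 2*v) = (v - 3)*(v - 1)*(v + 2)*(v)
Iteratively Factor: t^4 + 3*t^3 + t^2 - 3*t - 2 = (t + 1)*(t^3 + 2*t^2 - t - 2) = (t + 1)^2*(t^2 + t - 2) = (t - 1)*(t + 1)^2*(t + 2)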